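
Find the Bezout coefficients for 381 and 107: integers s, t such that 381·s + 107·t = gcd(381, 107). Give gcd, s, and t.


Euclidean algorithm on (381, 107) — divide until remainder is 0:
  381 = 3 · 107 + 60
  107 = 1 · 60 + 47
  60 = 1 · 47 + 13
  47 = 3 · 13 + 8
  13 = 1 · 8 + 5
  8 = 1 · 5 + 3
  5 = 1 · 3 + 2
  3 = 1 · 2 + 1
  2 = 2 · 1 + 0
gcd(381, 107) = 1.
Track Bezout coefficients alongside the remainders: start with r₀ = 381 = a·1 + b·0 (s = 1, t = 0) and r₁ = 107 = a·0 + b·1 (s = 0, t = 1); each new remainder r_{k+1} = r_{k-1} − q_k·r_k inherits s_{k+1} = s_{k-1} − q_k·s_k, t_{k+1} = t_{k-1} − q_k·t_k, so r_k = a·s_k + b·t_k at every step:
  q = 3: r = 60, s = 1 − 3·0 = 1, t = 0 − 3·1 = -3  (check: 381·1 + 107·(-3) = 60)
  q = 1: r = 47, s = 0 − 1·1 = -1, t = 1 − 1·(-3) = 4  (check: 381·(-1) + 107·4 = 47)
  q = 1: r = 13, s = 1 − 1·(-1) = 2, t = -3 − 1·4 = -7  (check: 381·2 + 107·(-7) = 13)
  q = 3: r = 8, s = -1 − 3·2 = -7, t = 4 − 3·(-7) = 25  (check: 381·(-7) + 107·25 = 8)
  q = 1: r = 5, s = 2 − 1·(-7) = 9, t = -7 − 1·25 = -32  (check: 381·9 + 107·(-32) = 5)
  q = 1: r = 3, s = -7 − 1·9 = -16, t = 25 − 1·(-32) = 57  (check: 381·(-16) + 107·57 = 3)
  q = 1: r = 2, s = 9 − 1·(-16) = 25, t = -32 − 1·57 = -89  (check: 381·25 + 107·(-89) = 2)
  q = 1: r = 1, s = -16 − 1·25 = -41, t = 57 − 1·(-89) = 146  (check: 381·(-41) + 107·146 = 1)
The row with r = 1 (the gcd) gives the Bezout coefficients s = -41, t = 146.
Result: 381 · (-41) + 107 · (146) = 1.

gcd(381, 107) = 1; s = -41, t = 146 (check: 381·(-41) + 107·146 = 1).


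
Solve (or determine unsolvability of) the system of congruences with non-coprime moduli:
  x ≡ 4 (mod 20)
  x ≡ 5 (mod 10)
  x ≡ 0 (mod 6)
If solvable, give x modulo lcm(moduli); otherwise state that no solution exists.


Moduli 20, 10, 6 are not pairwise coprime, so CRT works modulo lcm(m_i) when all pairwise compatibility conditions hold.
Pairwise compatibility: gcd(m_i, m_j) must divide a_i - a_j for every pair.
Merge one congruence at a time:
  Start: x ≡ 4 (mod 20).
  Combine with x ≡ 5 (mod 10): gcd(20, 10) = 10, and 5 - 4 = 1 is NOT divisible by 10.
    ⇒ system is inconsistent (no integer solution).

No solution (the system is inconsistent).


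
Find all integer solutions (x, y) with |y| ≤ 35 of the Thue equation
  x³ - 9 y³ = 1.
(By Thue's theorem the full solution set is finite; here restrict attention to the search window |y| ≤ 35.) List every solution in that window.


The equation is x³ - 9y³ = 1. For fixed y, x³ = 9·y³ + 1, so a solution requires the RHS to be a perfect cube.
Strategy: iterate y from -35 to 35, compute RHS = 9·y³ + 1, and check whether it is a (positive or negative) perfect cube.
Check small values of y:
  y = 0: RHS = 1 = (1)³ ⇒ x = 1 works.
  y = 1: RHS = 10 is not a perfect cube.
  y = -1: RHS = -8 = (-2)³ ⇒ x = -2 works.
  y = 2: RHS = 73 is not a perfect cube.
  y = -2: RHS = -71 is not a perfect cube.
  y = 3: RHS = 244 is not a perfect cube.
  y = -3: RHS = -242 is not a perfect cube.
Continuing the search up to |y| = 35 finds no further solutions beyond those listed.
Collected solutions: (1, 0), (-2, -1).

Solutions (with |y| ≤ 35): (1, 0), (-2, -1).


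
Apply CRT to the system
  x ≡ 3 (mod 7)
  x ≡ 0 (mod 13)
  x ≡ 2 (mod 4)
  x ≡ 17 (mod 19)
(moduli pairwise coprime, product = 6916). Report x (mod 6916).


Product of moduli M = 7 · 13 · 4 · 19 = 6916.
Merge one congruence at a time:
  Start: x ≡ 3 (mod 7).
  Combine with x ≡ 0 (mod 13); new modulus lcm = 91.
    Write x = 3 + 7·t and substitute into x ≡ 0 (mod 13): 7·t ≡ 0 − 3 = -3 (mod 13).
    Reduce coefficients mod 13: 7·t ≡ 10 (mod 13).
    The inverse of 7 mod 13 is 2 (since 7·2 = 14 = 1·13 + 1), so t ≡ 2·10 = 20 ≡ 7 (mod 13).
    Then x = 3 + 7·7 = 52, valid modulo lcm(7, 13) = 91: x ≡ 52 (mod 91).
  Combine with x ≡ 2 (mod 4); new modulus lcm = 364.
    Write x = 52 + 91·t and substitute into x ≡ 2 (mod 4): 91·t ≡ 2 − 52 = -50 (mod 4).
    Reduce coefficients mod 4: 3·t ≡ 2 (mod 4).
    The inverse of 3 mod 4 is 3 (since 3·3 = 9 = 2·4 + 1), so t ≡ 3·2 = 6 ≡ 2 (mod 4).
    Then x = 52 + 91·2 = 234, valid modulo lcm(91, 4) = 364: x ≡ 234 (mod 364).
  Combine with x ≡ 17 (mod 19); new modulus lcm = 6916.
    Write x = 234 + 364·t and substitute into x ≡ 17 (mod 19): 364·t ≡ 17 − 234 = -217 (mod 19).
    Reduce coefficients mod 19: 3·t ≡ 11 (mod 19).
    The inverse of 3 mod 19 is 13 (since 3·13 = 39 = 2·19 + 1), so t ≡ 13·11 = 143 ≡ 10 (mod 19).
    Then x = 234 + 364·10 = 3874, valid modulo lcm(364, 19) = 6916: x ≡ 3874 (mod 6916).
Verify against each original: 3874 mod 7 = 3, 3874 mod 13 = 0, 3874 mod 4 = 2, 3874 mod 19 = 17.

x ≡ 3874 (mod 6916).


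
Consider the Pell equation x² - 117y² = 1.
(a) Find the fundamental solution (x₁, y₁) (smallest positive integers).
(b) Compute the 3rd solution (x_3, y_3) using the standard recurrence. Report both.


Step 1: Find the fundamental solution (x₁, y₁) of x² - 117y² = 1.
  Expand √117 as a continued fraction. a₀ = ⌊√117⌋ = 10; iterate m_{k+1} = d_k·a_k − m_k, d_{k+1} = (117 − m_{k+1}²)/d_k, a_{k+1} = ⌊(a₀ + m_{k+1})/d_{k+1}⌋ (starting m₀ = 0, d₀ = 1), with convergents p_k = a_k·p_{k-1} + p_{k-2}, q_k = a_k·q_{k-1} + q_{k-2} (p₋₁ = 1, q₋₁ = 0):
  k = 0: a₀ = 10; p₀/q₀ = 10/1; p₀² − 117·q₀² = 100 − 117 = -17.
  k = 1: m = 10, d = 17, a = ⌊(10 + 10)/17⌋ = 1; p/q = (1·10 + 1)/(1·1 + 0) = 11/1; p² − 117·q² = 121 − 117 = 4.
  k = 2: m = 7, d = 4, a = ⌊(10 + 7)/4⌋ = 4; p/q = (4·11 + 10)/(4·1 + 1) = 54/5; p² − 117·q² = 2916 − 2925 = -9.
  k = 3: m = 9, d = 9, a = ⌊(10 + 9)/9⌋ = 2; p/q = (2·54 + 11)/(2·5 + 1) = 119/11; p² − 117·q² = 14161 − 14157 = 4.
  k = 4: m = 9, d = 4, a = ⌊(10 + 9)/4⌋ = 4; p/q = (4·119 + 54)/(4·11 + 5) = 530/49; p² − 117·q² = 280900 − 280917 = -17.
  k = 5: m = 7, d = 17, a = ⌊(10 + 7)/17⌋ = 1; p/q = (1·530 + 119)/(1·49 + 11) = 649/60; p² − 117·q² = 421201 − 421200 = 1.
  The first convergent with p² − 117·q² = 1 gives the fundamental solution (x₁, y₁) = (649, 60).
Step 2: Apply the recurrence (x_{n+1}, y_{n+1}) = (x₁x_n + 117y₁y_n, x₁y_n + y₁x_n) repeatedly.
  From (x_1, y_1) = (649, 60): x_2 = 649·649 + 117·60·60 = 842401; y_2 = 649·60 + 60·649 = 77880.
  From (x_2, y_2) = (842401, 77880): x_3 = 649·842401 + 117·60·77880 = 1093435849; y_3 = 649·77880 + 60·842401 = 101088180.
Step 3: Verify x_3² - 117·y_3² = 1195601955878350801 - 1195601955878350800 = 1 (should be 1). ✓

(x_1, y_1) = (649, 60); (x_3, y_3) = (1093435849, 101088180).


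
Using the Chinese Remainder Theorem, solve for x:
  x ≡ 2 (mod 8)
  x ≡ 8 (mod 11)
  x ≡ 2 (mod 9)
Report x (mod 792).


Moduli 8, 11, 9 are pairwise coprime; by CRT there is a unique solution modulo M = 8 · 11 · 9 = 792.
Solve pairwise, accumulating the modulus:
  Start with x ≡ 2 (mod 8).
  Combine with x ≡ 8 (mod 11): since gcd(8, 11) = 1, we get a unique residue mod 88.
    Write x = 2 + 8·t and substitute into x ≡ 8 (mod 11): 8·t ≡ 8 − 2 = 6 (mod 11).
    The inverse of 8 mod 11 is 7 (since 8·7 = 56 = 5·11 + 1), so t ≡ 7·6 = 42 ≡ 9 (mod 11).
    Then x = 2 + 8·9 = 74, valid modulo lcm(8, 11) = 88: x ≡ 74 (mod 88).
  Combine with x ≡ 2 (mod 9): since gcd(88, 9) = 1, we get a unique residue mod 792.
    Write x = 74 + 88·t and substitute into x ≡ 2 (mod 9): 88·t ≡ 2 − 74 = -72 (mod 9).
    Reduce coefficients mod 9: 7·t ≡ 0 (mod 9).
    The inverse of 7 mod 9 is 4 (since 7·4 = 28 = 3·9 + 1), so t ≡ 4·0 = 0 ≡ 0 (mod 9).
    Then x = 74 + 88·0 = 74, valid modulo lcm(88, 9) = 792: x ≡ 74 (mod 792).
Verify: 74 mod 8 = 2 ✓, 74 mod 11 = 8 ✓, 74 mod 9 = 2 ✓.

x ≡ 74 (mod 792).


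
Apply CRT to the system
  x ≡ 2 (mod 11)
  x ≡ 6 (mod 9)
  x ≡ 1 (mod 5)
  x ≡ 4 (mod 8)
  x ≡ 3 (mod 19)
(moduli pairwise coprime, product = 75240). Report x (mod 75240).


Product of moduli M = 11 · 9 · 5 · 8 · 19 = 75240.
Merge one congruence at a time:
  Start: x ≡ 2 (mod 11).
  Combine with x ≡ 6 (mod 9); new modulus lcm = 99.
    Write x = 2 + 11·t and substitute into x ≡ 6 (mod 9): 11·t ≡ 6 − 2 = 4 (mod 9).
    Reduce coefficients mod 9: 2·t ≡ 4 (mod 9).
    The inverse of 2 mod 9 is 5 (since 2·5 = 10 = 1·9 + 1), so t ≡ 5·4 = 20 ≡ 2 (mod 9).
    Then x = 2 + 11·2 = 24, valid modulo lcm(11, 9) = 99: x ≡ 24 (mod 99).
  Combine with x ≡ 1 (mod 5); new modulus lcm = 495.
    Write x = 24 + 99·t and substitute into x ≡ 1 (mod 5): 99·t ≡ 1 − 24 = -23 (mod 5).
    Reduce coefficients mod 5: 4·t ≡ 2 (mod 5).
    The inverse of 4 mod 5 is 4 (since 4·4 = 16 = 3·5 + 1), so t ≡ 4·2 = 8 ≡ 3 (mod 5).
    Then x = 24 + 99·3 = 321, valid modulo lcm(99, 5) = 495: x ≡ 321 (mod 495).
  Combine with x ≡ 4 (mod 8); new modulus lcm = 3960.
    Write x = 321 + 495·t and substitute into x ≡ 4 (mod 8): 495·t ≡ 4 − 321 = -317 (mod 8).
    Reduce coefficients mod 8: 7·t ≡ 3 (mod 8).
    The inverse of 7 mod 8 is 7 (since 7·7 = 49 = 6·8 + 1), so t ≡ 7·3 = 21 ≡ 5 (mod 8).
    Then x = 321 + 495·5 = 2796, valid modulo lcm(495, 8) = 3960: x ≡ 2796 (mod 3960).
  Combine with x ≡ 3 (mod 19); new modulus lcm = 75240.
    Write x = 2796 + 3960·t and substitute into x ≡ 3 (mod 19): 3960·t ≡ 3 − 2796 = -2793 (mod 19).
    Reduce coefficients mod 19: 8·t ≡ 0 (mod 19).
    The inverse of 8 mod 19 is 12 (since 8·12 = 96 = 5·19 + 1), so t ≡ 12·0 = 0 ≡ 0 (mod 19).
    Then x = 2796 + 3960·0 = 2796, valid modulo lcm(3960, 19) = 75240: x ≡ 2796 (mod 75240).
Verify against each original: 2796 mod 11 = 2, 2796 mod 9 = 6, 2796 mod 5 = 1, 2796 mod 8 = 4, 2796 mod 19 = 3.

x ≡ 2796 (mod 75240).


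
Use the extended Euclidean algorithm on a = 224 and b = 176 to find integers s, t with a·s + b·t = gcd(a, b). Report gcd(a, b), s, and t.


Euclidean algorithm on (224, 176) — divide until remainder is 0:
  224 = 1 · 176 + 48
  176 = 3 · 48 + 32
  48 = 1 · 32 + 16
  32 = 2 · 16 + 0
gcd(224, 176) = 16.
Track Bezout coefficients alongside the remainders: start with r₀ = 224 = a·1 + b·0 (s = 1, t = 0) and r₁ = 176 = a·0 + b·1 (s = 0, t = 1); each new remainder r_{k+1} = r_{k-1} − q_k·r_k inherits s_{k+1} = s_{k-1} − q_k·s_k, t_{k+1} = t_{k-1} − q_k·t_k, so r_k = a·s_k + b·t_k at every step:
  q = 1: r = 48, s = 1 − 1·0 = 1, t = 0 − 1·1 = -1  (check: 224·1 + 176·(-1) = 48)
  q = 3: r = 32, s = 0 − 3·1 = -3, t = 1 − 3·(-1) = 4  (check: 224·(-3) + 176·4 = 32)
  q = 1: r = 16, s = 1 − 1·(-3) = 4, t = -1 − 1·4 = -5  (check: 224·4 + 176·(-5) = 16)
The row with r = 16 (the gcd) gives the Bezout coefficients s = 4, t = -5.
Result: 224 · (4) + 176 · (-5) = 16.

gcd(224, 176) = 16; s = 4, t = -5 (check: 224·4 + 176·(-5) = 16).


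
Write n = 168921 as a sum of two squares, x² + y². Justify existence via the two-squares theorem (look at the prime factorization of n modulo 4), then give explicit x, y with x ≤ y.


Step 1: Factor n = 168921 = 3^2 · 137^2.
Step 2: Check the mod-4 condition on each prime factor: 3 ≡ 3 (mod 4), exponent 2 (must be even); 137 ≡ 1 (mod 4), exponent 2.
All primes ≡ 3 (mod 4) appear to even exponent (or don't appear), so by the two-squares theorem n IS expressible as a sum of two squares.
Step 3: Build a representation. Group n = k² · m with k = 3 and m = 137 · 137 = 18769 (a product of primes ≡ 1 (mod 4)); a representation of m scales to one of n via (k·x)² + (k·y)² = k²(x² + y²). Each prime p ≡ 1 (mod 4) is itself a sum of two squares; find a² by testing p − a² for a perfect square:
  137: 137 − 1² = 136, 137 − 2² = 133, 137 − 3² = 128, 137 − 4² = 121 = 11² ⇒ 137 = 4² + 11².
  Combine using the Brahmagupta–Fibonacci identity (a² + b²)(c² + d²) = (ac − bd)² + (ad + bc)² = (ac + bd)² + (ad − bc)²:
  137 · 137 = 18769: from (4² + 11²)(4² + 11²), take (4·4 − 11·11, 4·11 + 11·4) = (16 − 121, 44 + 44) = (-105, 88); dropping signs (only squares matter) gives (105, 88); check 105² + 88² = 11025 + 7744 = 18769 ✓.
  Scale by k = 3: (3·105, 3·88) = (315, 264).
Step 4: Order so x ≤ y and verify: 264² + 315² = 69696 + 99225 = 168921 = n. ✓

n = 168921 = 264² + 315² (one valid representation with x ≤ y).


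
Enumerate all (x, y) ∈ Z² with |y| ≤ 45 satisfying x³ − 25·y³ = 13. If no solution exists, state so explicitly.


The equation is x³ - 25y³ = 13. For fixed y, x³ = 25·y³ + 13, so a solution requires the RHS to be a perfect cube.
Strategy: iterate y from -45 to 45, compute RHS = 25·y³ + 13, and check whether it is a (positive or negative) perfect cube.
Check small values of y:
  y = 0: RHS = 13 is not a perfect cube.
  y = 1: RHS = 38 is not a perfect cube.
  y = -1: RHS = -12 is not a perfect cube.
  y = 2: RHS = 213 is not a perfect cube.
  y = -2: RHS = -187 is not a perfect cube.
  y = 3: RHS = 688 is not a perfect cube.
  y = -3: RHS = -662 is not a perfect cube.
Continuing the search up to |y| = 45 finds no solutions either.
No (x, y) in the scanned range satisfies the equation.

No integer solutions with |y| ≤ 45.


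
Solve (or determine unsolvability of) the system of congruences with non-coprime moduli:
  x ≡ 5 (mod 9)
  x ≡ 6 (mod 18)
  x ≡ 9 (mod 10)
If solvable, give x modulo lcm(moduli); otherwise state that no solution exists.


Moduli 9, 18, 10 are not pairwise coprime, so CRT works modulo lcm(m_i) when all pairwise compatibility conditions hold.
Pairwise compatibility: gcd(m_i, m_j) must divide a_i - a_j for every pair.
Merge one congruence at a time:
  Start: x ≡ 5 (mod 9).
  Combine with x ≡ 6 (mod 18): gcd(9, 18) = 9, and 6 - 5 = 1 is NOT divisible by 9.
    ⇒ system is inconsistent (no integer solution).

No solution (the system is inconsistent).


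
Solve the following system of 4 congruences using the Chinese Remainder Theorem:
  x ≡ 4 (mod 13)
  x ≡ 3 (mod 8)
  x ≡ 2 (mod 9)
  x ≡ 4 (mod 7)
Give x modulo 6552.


Product of moduli M = 13 · 8 · 9 · 7 = 6552.
Merge one congruence at a time:
  Start: x ≡ 4 (mod 13).
  Combine with x ≡ 3 (mod 8); new modulus lcm = 104.
    Write x = 4 + 13·t and substitute into x ≡ 3 (mod 8): 13·t ≡ 3 − 4 = -1 (mod 8).
    Reduce coefficients mod 8: 5·t ≡ 7 (mod 8).
    The inverse of 5 mod 8 is 5 (since 5·5 = 25 = 3·8 + 1), so t ≡ 5·7 = 35 ≡ 3 (mod 8).
    Then x = 4 + 13·3 = 43, valid modulo lcm(13, 8) = 104: x ≡ 43 (mod 104).
  Combine with x ≡ 2 (mod 9); new modulus lcm = 936.
    Write x = 43 + 104·t and substitute into x ≡ 2 (mod 9): 104·t ≡ 2 − 43 = -41 (mod 9).
    Reduce coefficients mod 9: 5·t ≡ 4 (mod 9).
    The inverse of 5 mod 9 is 2 (since 5·2 = 10 = 1·9 + 1), so t ≡ 2·4 = 8 ≡ 8 (mod 9).
    Then x = 43 + 104·8 = 875, valid modulo lcm(104, 9) = 936: x ≡ 875 (mod 936).
  Combine with x ≡ 4 (mod 7); new modulus lcm = 6552.
    Write x = 875 + 936·t and substitute into x ≡ 4 (mod 7): 936·t ≡ 4 − 875 = -871 (mod 7).
    Reduce coefficients mod 7: 5·t ≡ 4 (mod 7).
    The inverse of 5 mod 7 is 3 (since 5·3 = 15 = 2·7 + 1), so t ≡ 3·4 = 12 ≡ 5 (mod 7).
    Then x = 875 + 936·5 = 5555, valid modulo lcm(936, 7) = 6552: x ≡ 5555 (mod 6552).
Verify against each original: 5555 mod 13 = 4, 5555 mod 8 = 3, 5555 mod 9 = 2, 5555 mod 7 = 4.

x ≡ 5555 (mod 6552).


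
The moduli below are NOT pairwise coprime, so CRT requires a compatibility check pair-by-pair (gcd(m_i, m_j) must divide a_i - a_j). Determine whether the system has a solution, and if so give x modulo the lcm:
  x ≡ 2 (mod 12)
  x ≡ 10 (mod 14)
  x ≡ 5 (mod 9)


Moduli 12, 14, 9 are not pairwise coprime, so CRT works modulo lcm(m_i) when all pairwise compatibility conditions hold.
Pairwise compatibility: gcd(m_i, m_j) must divide a_i - a_j for every pair.
Merge one congruence at a time:
  Start: x ≡ 2 (mod 12).
  Combine with x ≡ 10 (mod 14): gcd(12, 14) = 2; 10 - 2 = 8, which IS divisible by 2, so compatible.
    Write x = 2 + 12·t and substitute into x ≡ 10 (mod 14): 12·t ≡ 10 − 2 = 8 (mod 14).
    Divide the congruence (and modulus) by g = 2: 6·t ≡ 4 (mod 7).
    The inverse of 6 mod 7 is 6 (since 6·6 = 36 = 5·7 + 1), so t ≡ 6·4 = 24 ≡ 3 (mod 7).
    Then x = 2 + 12·3 = 38, valid modulo lcm(12, 14) = 84: x ≡ 38 (mod 84).
  Combine with x ≡ 5 (mod 9): gcd(84, 9) = 3; 5 - 38 = -33, which IS divisible by 3, so compatible.
    Write x = 38 + 84·t and substitute into x ≡ 5 (mod 9): 84·t ≡ 5 − 38 = -33 (mod 9).
    Divide the congruence (and modulus) by g = 3: 28·t ≡ -11 (mod 3).
    Reduce coefficients mod 3: 1·t ≡ 1 (mod 3).
    So t ≡ 1 (mod 3).
    Then x = 38 + 84·1 = 122, valid modulo lcm(84, 9) = 252: x ≡ 122 (mod 252).
Verify: 122 mod 12 = 2, 122 mod 14 = 10, 122 mod 9 = 5.

x ≡ 122 (mod 252).


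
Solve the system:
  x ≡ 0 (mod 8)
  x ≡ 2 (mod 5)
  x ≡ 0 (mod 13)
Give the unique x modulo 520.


Moduli 8, 5, 13 are pairwise coprime; by CRT there is a unique solution modulo M = 8 · 5 · 13 = 520.
Solve pairwise, accumulating the modulus:
  Start with x ≡ 0 (mod 8).
  Combine with x ≡ 2 (mod 5): since gcd(8, 5) = 1, we get a unique residue mod 40.
    Write x = 0 + 8·t and substitute into x ≡ 2 (mod 5): 8·t ≡ 2 − 0 = 2 (mod 5).
    Reduce coefficients mod 5: 3·t ≡ 2 (mod 5).
    The inverse of 3 mod 5 is 2 (since 3·2 = 6 = 1·5 + 1), so t ≡ 2·2 = 4 ≡ 4 (mod 5).
    Then x = 0 + 8·4 = 32, valid modulo lcm(8, 5) = 40: x ≡ 32 (mod 40).
  Combine with x ≡ 0 (mod 13): since gcd(40, 13) = 1, we get a unique residue mod 520.
    Write x = 32 + 40·t and substitute into x ≡ 0 (mod 13): 40·t ≡ 0 − 32 = -32 (mod 13).
    Reduce coefficients mod 13: 1·t ≡ 7 (mod 13).
    So t ≡ 7 (mod 13).
    Then x = 32 + 40·7 = 312, valid modulo lcm(40, 13) = 520: x ≡ 312 (mod 520).
Verify: 312 mod 8 = 0 ✓, 312 mod 5 = 2 ✓, 312 mod 13 = 0 ✓.

x ≡ 312 (mod 520).


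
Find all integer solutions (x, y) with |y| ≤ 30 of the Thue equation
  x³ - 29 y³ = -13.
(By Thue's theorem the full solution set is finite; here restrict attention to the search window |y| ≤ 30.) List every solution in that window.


The equation is x³ - 29y³ = -13. For fixed y, x³ = 29·y³ − 13, so a solution requires the RHS to be a perfect cube.
Strategy: iterate y from -30 to 30, compute RHS = 29·y³ − 13, and check whether it is a (positive or negative) perfect cube.
Check small values of y:
  y = 0: RHS = -13 is not a perfect cube.
  y = 1: RHS = 16 is not a perfect cube.
  y = -1: RHS = -42 is not a perfect cube.
  y = 2: RHS = 219 is not a perfect cube.
  y = -2: RHS = -245 is not a perfect cube.
  y = 3: RHS = 770 is not a perfect cube.
  y = -3: RHS = -796 is not a perfect cube.
Continuing the search up to |y| = 30 finds no solutions either.
No (x, y) in the scanned range satisfies the equation.

No integer solutions with |y| ≤ 30.


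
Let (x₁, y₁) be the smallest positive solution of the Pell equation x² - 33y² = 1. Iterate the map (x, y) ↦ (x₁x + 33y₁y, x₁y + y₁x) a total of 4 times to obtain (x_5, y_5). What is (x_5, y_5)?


Step 1: Find the fundamental solution (x₁, y₁) of x² - 33y² = 1.
  Expand √33 as a continued fraction. a₀ = ⌊√33⌋ = 5; iterate m_{k+1} = d_k·a_k − m_k, d_{k+1} = (33 − m_{k+1}²)/d_k, a_{k+1} = ⌊(a₀ + m_{k+1})/d_{k+1}⌋ (starting m₀ = 0, d₀ = 1), with convergents p_k = a_k·p_{k-1} + p_{k-2}, q_k = a_k·q_{k-1} + q_{k-2} (p₋₁ = 1, q₋₁ = 0):
  k = 0: a₀ = 5; p₀/q₀ = 5/1; p₀² − 33·q₀² = 25 − 33 = -8.
  k = 1: m = 5, d = 8, a = ⌊(5 + 5)/8⌋ = 1; p/q = (1·5 + 1)/(1·1 + 0) = 6/1; p² − 33·q² = 36 − 33 = 3.
  k = 2: m = 3, d = 3, a = ⌊(5 + 3)/3⌋ = 2; p/q = (2·6 + 5)/(2·1 + 1) = 17/3; p² − 33·q² = 289 − 297 = -8.
  k = 3: m = 3, d = 8, a = ⌊(5 + 3)/8⌋ = 1; p/q = (1·17 + 6)/(1·3 + 1) = 23/4; p² − 33·q² = 529 − 528 = 1.
  The first convergent with p² − 33·q² = 1 gives the fundamental solution (x₁, y₁) = (23, 4).
Step 2: Apply the recurrence (x_{n+1}, y_{n+1}) = (x₁x_n + 33y₁y_n, x₁y_n + y₁x_n) repeatedly.
  From (x_1, y_1) = (23, 4): x_2 = 23·23 + 33·4·4 = 1057; y_2 = 23·4 + 4·23 = 184.
  From (x_2, y_2) = (1057, 184): x_3 = 23·1057 + 33·4·184 = 48599; y_3 = 23·184 + 4·1057 = 8460.
  From (x_3, y_3) = (48599, 8460): x_4 = 23·48599 + 33·4·8460 = 2234497; y_4 = 23·8460 + 4·48599 = 388976.
  From (x_4, y_4) = (2234497, 388976): x_5 = 23·2234497 + 33·4·388976 = 102738263; y_5 = 23·388976 + 4·2234497 = 17884436.
Step 3: Verify x_5² - 33·y_5² = 10555150684257169 - 10555150684257168 = 1 (should be 1). ✓

(x_1, y_1) = (23, 4); (x_5, y_5) = (102738263, 17884436).


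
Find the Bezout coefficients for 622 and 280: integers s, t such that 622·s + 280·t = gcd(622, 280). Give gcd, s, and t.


Euclidean algorithm on (622, 280) — divide until remainder is 0:
  622 = 2 · 280 + 62
  280 = 4 · 62 + 32
  62 = 1 · 32 + 30
  32 = 1 · 30 + 2
  30 = 15 · 2 + 0
gcd(622, 280) = 2.
Track Bezout coefficients alongside the remainders: start with r₀ = 622 = a·1 + b·0 (s = 1, t = 0) and r₁ = 280 = a·0 + b·1 (s = 0, t = 1); each new remainder r_{k+1} = r_{k-1} − q_k·r_k inherits s_{k+1} = s_{k-1} − q_k·s_k, t_{k+1} = t_{k-1} − q_k·t_k, so r_k = a·s_k + b·t_k at every step:
  q = 2: r = 62, s = 1 − 2·0 = 1, t = 0 − 2·1 = -2  (check: 622·1 + 280·(-2) = 62)
  q = 4: r = 32, s = 0 − 4·1 = -4, t = 1 − 4·(-2) = 9  (check: 622·(-4) + 280·9 = 32)
  q = 1: r = 30, s = 1 − 1·(-4) = 5, t = -2 − 1·9 = -11  (check: 622·5 + 280·(-11) = 30)
  q = 1: r = 2, s = -4 − 1·5 = -9, t = 9 − 1·(-11) = 20  (check: 622·(-9) + 280·20 = 2)
The row with r = 2 (the gcd) gives the Bezout coefficients s = -9, t = 20.
Result: 622 · (-9) + 280 · (20) = 2.

gcd(622, 280) = 2; s = -9, t = 20 (check: 622·(-9) + 280·20 = 2).


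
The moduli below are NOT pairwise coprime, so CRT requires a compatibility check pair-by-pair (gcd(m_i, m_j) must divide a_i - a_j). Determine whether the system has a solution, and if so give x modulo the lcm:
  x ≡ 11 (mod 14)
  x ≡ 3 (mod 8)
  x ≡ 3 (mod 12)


Moduli 14, 8, 12 are not pairwise coprime, so CRT works modulo lcm(m_i) when all pairwise compatibility conditions hold.
Pairwise compatibility: gcd(m_i, m_j) must divide a_i - a_j for every pair.
Merge one congruence at a time:
  Start: x ≡ 11 (mod 14).
  Combine with x ≡ 3 (mod 8): gcd(14, 8) = 2; 3 - 11 = -8, which IS divisible by 2, so compatible.
    Write x = 11 + 14·t and substitute into x ≡ 3 (mod 8): 14·t ≡ 3 − 11 = -8 (mod 8).
    Divide the congruence (and modulus) by g = 2: 7·t ≡ -4 (mod 4).
    Reduce coefficients mod 4: 3·t ≡ 0 (mod 4).
    The inverse of 3 mod 4 is 3 (since 3·3 = 9 = 2·4 + 1), so t ≡ 3·0 = 0 ≡ 0 (mod 4).
    Then x = 11 + 14·0 = 11, valid modulo lcm(14, 8) = 56: x ≡ 11 (mod 56).
  Combine with x ≡ 3 (mod 12): gcd(56, 12) = 4; 3 - 11 = -8, which IS divisible by 4, so compatible.
    Write x = 11 + 56·t and substitute into x ≡ 3 (mod 12): 56·t ≡ 3 − 11 = -8 (mod 12).
    Divide the congruence (and modulus) by g = 4: 14·t ≡ -2 (mod 3).
    Reduce coefficients mod 3: 2·t ≡ 1 (mod 3).
    The inverse of 2 mod 3 is 2 (since 2·2 = 4 = 1·3 + 1), so t ≡ 2·1 = 2 ≡ 2 (mod 3).
    Then x = 11 + 56·2 = 123, valid modulo lcm(56, 12) = 168: x ≡ 123 (mod 168).
Verify: 123 mod 14 = 11, 123 mod 8 = 3, 123 mod 12 = 3.

x ≡ 123 (mod 168).


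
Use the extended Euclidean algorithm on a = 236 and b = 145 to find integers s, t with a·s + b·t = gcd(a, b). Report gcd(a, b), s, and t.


Euclidean algorithm on (236, 145) — divide until remainder is 0:
  236 = 1 · 145 + 91
  145 = 1 · 91 + 54
  91 = 1 · 54 + 37
  54 = 1 · 37 + 17
  37 = 2 · 17 + 3
  17 = 5 · 3 + 2
  3 = 1 · 2 + 1
  2 = 2 · 1 + 0
gcd(236, 145) = 1.
Track Bezout coefficients alongside the remainders: start with r₀ = 236 = a·1 + b·0 (s = 1, t = 0) and r₁ = 145 = a·0 + b·1 (s = 0, t = 1); each new remainder r_{k+1} = r_{k-1} − q_k·r_k inherits s_{k+1} = s_{k-1} − q_k·s_k, t_{k+1} = t_{k-1} − q_k·t_k, so r_k = a·s_k + b·t_k at every step:
  q = 1: r = 91, s = 1 − 1·0 = 1, t = 0 − 1·1 = -1  (check: 236·1 + 145·(-1) = 91)
  q = 1: r = 54, s = 0 − 1·1 = -1, t = 1 − 1·(-1) = 2  (check: 236·(-1) + 145·2 = 54)
  q = 1: r = 37, s = 1 − 1·(-1) = 2, t = -1 − 1·2 = -3  (check: 236·2 + 145·(-3) = 37)
  q = 1: r = 17, s = -1 − 1·2 = -3, t = 2 − 1·(-3) = 5  (check: 236·(-3) + 145·5 = 17)
  q = 2: r = 3, s = 2 − 2·(-3) = 8, t = -3 − 2·5 = -13  (check: 236·8 + 145·(-13) = 3)
  q = 5: r = 2, s = -3 − 5·8 = -43, t = 5 − 5·(-13) = 70  (check: 236·(-43) + 145·70 = 2)
  q = 1: r = 1, s = 8 − 1·(-43) = 51, t = -13 − 1·70 = -83  (check: 236·51 + 145·(-83) = 1)
The row with r = 1 (the gcd) gives the Bezout coefficients s = 51, t = -83.
Result: 236 · (51) + 145 · (-83) = 1.

gcd(236, 145) = 1; s = 51, t = -83 (check: 236·51 + 145·(-83) = 1).


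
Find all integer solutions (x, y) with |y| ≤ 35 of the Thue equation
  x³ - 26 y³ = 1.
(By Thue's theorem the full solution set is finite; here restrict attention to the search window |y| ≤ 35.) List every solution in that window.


The equation is x³ - 26y³ = 1. For fixed y, x³ = 26·y³ + 1, so a solution requires the RHS to be a perfect cube.
Strategy: iterate y from -35 to 35, compute RHS = 26·y³ + 1, and check whether it is a (positive or negative) perfect cube.
Check small values of y:
  y = 0: RHS = 1 = (1)³ ⇒ x = 1 works.
  y = 1: RHS = 27 = (3)³ ⇒ x = 3 works.
  y = -1: RHS = -25 is not a perfect cube.
  y = 2: RHS = 209 is not a perfect cube.
  y = -2: RHS = -207 is not a perfect cube.
  y = 3: RHS = 703 is not a perfect cube.
  y = -3: RHS = -701 is not a perfect cube.
Continuing the search up to |y| = 35 finds no further solutions beyond those listed.
Collected solutions: (1, 0), (3, 1).

Solutions (with |y| ≤ 35): (1, 0), (3, 1).


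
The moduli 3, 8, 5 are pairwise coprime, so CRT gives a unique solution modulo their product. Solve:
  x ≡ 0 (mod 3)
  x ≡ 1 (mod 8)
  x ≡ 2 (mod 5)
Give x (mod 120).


Moduli 3, 8, 5 are pairwise coprime; by CRT there is a unique solution modulo M = 3 · 8 · 5 = 120.
Solve pairwise, accumulating the modulus:
  Start with x ≡ 0 (mod 3).
  Combine with x ≡ 1 (mod 8): since gcd(3, 8) = 1, we get a unique residue mod 24.
    Write x = 0 + 3·t and substitute into x ≡ 1 (mod 8): 3·t ≡ 1 − 0 = 1 (mod 8).
    The inverse of 3 mod 8 is 3 (since 3·3 = 9 = 1·8 + 1), so t ≡ 3·1 = 3 ≡ 3 (mod 8).
    Then x = 0 + 3·3 = 9, valid modulo lcm(3, 8) = 24: x ≡ 9 (mod 24).
  Combine with x ≡ 2 (mod 5): since gcd(24, 5) = 1, we get a unique residue mod 120.
    Write x = 9 + 24·t and substitute into x ≡ 2 (mod 5): 24·t ≡ 2 − 9 = -7 (mod 5).
    Reduce coefficients mod 5: 4·t ≡ 3 (mod 5).
    The inverse of 4 mod 5 is 4 (since 4·4 = 16 = 3·5 + 1), so t ≡ 4·3 = 12 ≡ 2 (mod 5).
    Then x = 9 + 24·2 = 57, valid modulo lcm(24, 5) = 120: x ≡ 57 (mod 120).
Verify: 57 mod 3 = 0 ✓, 57 mod 8 = 1 ✓, 57 mod 5 = 2 ✓.

x ≡ 57 (mod 120).


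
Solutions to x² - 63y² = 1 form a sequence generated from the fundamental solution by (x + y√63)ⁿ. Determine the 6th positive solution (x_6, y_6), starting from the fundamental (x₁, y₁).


Step 1: Find the fundamental solution (x₁, y₁) of x² - 63y² = 1.
  Expand √63 as a continued fraction. a₀ = ⌊√63⌋ = 7; iterate m_{k+1} = d_k·a_k − m_k, d_{k+1} = (63 − m_{k+1}²)/d_k, a_{k+1} = ⌊(a₀ + m_{k+1})/d_{k+1}⌋ (starting m₀ = 0, d₀ = 1), with convergents p_k = a_k·p_{k-1} + p_{k-2}, q_k = a_k·q_{k-1} + q_{k-2} (p₋₁ = 1, q₋₁ = 0):
  k = 0: a₀ = 7; p₀/q₀ = 7/1; p₀² − 63·q₀² = 49 − 63 = -14.
  k = 1: m = 7, d = 14, a = ⌊(7 + 7)/14⌋ = 1; p/q = (1·7 + 1)/(1·1 + 0) = 8/1; p² − 63·q² = 64 − 63 = 1.
  The first convergent with p² − 63·q² = 1 gives the fundamental solution (x₁, y₁) = (8, 1).
Step 2: Apply the recurrence (x_{n+1}, y_{n+1}) = (x₁x_n + 63y₁y_n, x₁y_n + y₁x_n) repeatedly.
  From (x_1, y_1) = (8, 1): x_2 = 8·8 + 63·1·1 = 127; y_2 = 8·1 + 1·8 = 16.
  From (x_2, y_2) = (127, 16): x_3 = 8·127 + 63·1·16 = 2024; y_3 = 8·16 + 1·127 = 255.
  From (x_3, y_3) = (2024, 255): x_4 = 8·2024 + 63·1·255 = 32257; y_4 = 8·255 + 1·2024 = 4064.
  From (x_4, y_4) = (32257, 4064): x_5 = 8·32257 + 63·1·4064 = 514088; y_5 = 8·4064 + 1·32257 = 64769.
  From (x_5, y_5) = (514088, 64769): x_6 = 8·514088 + 63·1·64769 = 8193151; y_6 = 8·64769 + 1·514088 = 1032240.
Step 3: Verify x_6² - 63·y_6² = 67127723308801 - 67127723308800 = 1 (should be 1). ✓

(x_1, y_1) = (8, 1); (x_6, y_6) = (8193151, 1032240).


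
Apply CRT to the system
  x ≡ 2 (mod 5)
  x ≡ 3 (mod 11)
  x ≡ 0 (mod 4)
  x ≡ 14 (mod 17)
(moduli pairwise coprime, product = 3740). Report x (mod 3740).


Product of moduli M = 5 · 11 · 4 · 17 = 3740.
Merge one congruence at a time:
  Start: x ≡ 2 (mod 5).
  Combine with x ≡ 3 (mod 11); new modulus lcm = 55.
    Write x = 2 + 5·t and substitute into x ≡ 3 (mod 11): 5·t ≡ 3 − 2 = 1 (mod 11).
    The inverse of 5 mod 11 is 9 (since 5·9 = 45 = 4·11 + 1), so t ≡ 9·1 = 9 ≡ 9 (mod 11).
    Then x = 2 + 5·9 = 47, valid modulo lcm(5, 11) = 55: x ≡ 47 (mod 55).
  Combine with x ≡ 0 (mod 4); new modulus lcm = 220.
    Write x = 47 + 55·t and substitute into x ≡ 0 (mod 4): 55·t ≡ 0 − 47 = -47 (mod 4).
    Reduce coefficients mod 4: 3·t ≡ 1 (mod 4).
    The inverse of 3 mod 4 is 3 (since 3·3 = 9 = 2·4 + 1), so t ≡ 3·1 = 3 ≡ 3 (mod 4).
    Then x = 47 + 55·3 = 212, valid modulo lcm(55, 4) = 220: x ≡ 212 (mod 220).
  Combine with x ≡ 14 (mod 17); new modulus lcm = 3740.
    Write x = 212 + 220·t and substitute into x ≡ 14 (mod 17): 220·t ≡ 14 − 212 = -198 (mod 17).
    Reduce coefficients mod 17: 16·t ≡ 6 (mod 17).
    The inverse of 16 mod 17 is 16 (since 16·16 = 256 = 15·17 + 1), so t ≡ 16·6 = 96 ≡ 11 (mod 17).
    Then x = 212 + 220·11 = 2632, valid modulo lcm(220, 17) = 3740: x ≡ 2632 (mod 3740).
Verify against each original: 2632 mod 5 = 2, 2632 mod 11 = 3, 2632 mod 4 = 0, 2632 mod 17 = 14.

x ≡ 2632 (mod 3740).


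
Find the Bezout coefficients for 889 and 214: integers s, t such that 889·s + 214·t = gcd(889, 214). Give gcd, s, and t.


Euclidean algorithm on (889, 214) — divide until remainder is 0:
  889 = 4 · 214 + 33
  214 = 6 · 33 + 16
  33 = 2 · 16 + 1
  16 = 16 · 1 + 0
gcd(889, 214) = 1.
Track Bezout coefficients alongside the remainders: start with r₀ = 889 = a·1 + b·0 (s = 1, t = 0) and r₁ = 214 = a·0 + b·1 (s = 0, t = 1); each new remainder r_{k+1} = r_{k-1} − q_k·r_k inherits s_{k+1} = s_{k-1} − q_k·s_k, t_{k+1} = t_{k-1} − q_k·t_k, so r_k = a·s_k + b·t_k at every step:
  q = 4: r = 33, s = 1 − 4·0 = 1, t = 0 − 4·1 = -4  (check: 889·1 + 214·(-4) = 33)
  q = 6: r = 16, s = 0 − 6·1 = -6, t = 1 − 6·(-4) = 25  (check: 889·(-6) + 214·25 = 16)
  q = 2: r = 1, s = 1 − 2·(-6) = 13, t = -4 − 2·25 = -54  (check: 889·13 + 214·(-54) = 1)
The row with r = 1 (the gcd) gives the Bezout coefficients s = 13, t = -54.
Result: 889 · (13) + 214 · (-54) = 1.

gcd(889, 214) = 1; s = 13, t = -54 (check: 889·13 + 214·(-54) = 1).


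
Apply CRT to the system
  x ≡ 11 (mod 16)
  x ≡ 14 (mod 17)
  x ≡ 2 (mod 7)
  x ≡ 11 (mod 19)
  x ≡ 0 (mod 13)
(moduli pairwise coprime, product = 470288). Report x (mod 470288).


Product of moduli M = 16 · 17 · 7 · 19 · 13 = 470288.
Merge one congruence at a time:
  Start: x ≡ 11 (mod 16).
  Combine with x ≡ 14 (mod 17); new modulus lcm = 272.
    Write x = 11 + 16·t and substitute into x ≡ 14 (mod 17): 16·t ≡ 14 − 11 = 3 (mod 17).
    The inverse of 16 mod 17 is 16 (since 16·16 = 256 = 15·17 + 1), so t ≡ 16·3 = 48 ≡ 14 (mod 17).
    Then x = 11 + 16·14 = 235, valid modulo lcm(16, 17) = 272: x ≡ 235 (mod 272).
  Combine with x ≡ 2 (mod 7); new modulus lcm = 1904.
    Write x = 235 + 272·t and substitute into x ≡ 2 (mod 7): 272·t ≡ 2 − 235 = -233 (mod 7).
    Reduce coefficients mod 7: 6·t ≡ 5 (mod 7).
    The inverse of 6 mod 7 is 6 (since 6·6 = 36 = 5·7 + 1), so t ≡ 6·5 = 30 ≡ 2 (mod 7).
    Then x = 235 + 272·2 = 779, valid modulo lcm(272, 7) = 1904: x ≡ 779 (mod 1904).
  Combine with x ≡ 11 (mod 19); new modulus lcm = 36176.
    Write x = 779 + 1904·t and substitute into x ≡ 11 (mod 19): 1904·t ≡ 11 − 779 = -768 (mod 19).
    Reduce coefficients mod 19: 4·t ≡ 11 (mod 19).
    The inverse of 4 mod 19 is 5 (since 4·5 = 20 = 1·19 + 1), so t ≡ 5·11 = 55 ≡ 17 (mod 19).
    Then x = 779 + 1904·17 = 33147, valid modulo lcm(1904, 19) = 36176: x ≡ 33147 (mod 36176).
  Combine with x ≡ 0 (mod 13); new modulus lcm = 470288.
    Write x = 33147 + 36176·t and substitute into x ≡ 0 (mod 13): 36176·t ≡ 0 − 33147 = -33147 (mod 13).
    Reduce coefficients mod 13: 10·t ≡ 3 (mod 13).
    The inverse of 10 mod 13 is 4 (since 10·4 = 40 = 3·13 + 1), so t ≡ 4·3 = 12 ≡ 12 (mod 13).
    Then x = 33147 + 36176·12 = 467259, valid modulo lcm(36176, 13) = 470288: x ≡ 467259 (mod 470288).
Verify against each original: 467259 mod 16 = 11, 467259 mod 17 = 14, 467259 mod 7 = 2, 467259 mod 19 = 11, 467259 mod 13 = 0.

x ≡ 467259 (mod 470288).


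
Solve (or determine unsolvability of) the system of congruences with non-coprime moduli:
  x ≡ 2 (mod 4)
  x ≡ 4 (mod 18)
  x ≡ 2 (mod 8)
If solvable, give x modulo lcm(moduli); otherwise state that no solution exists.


Moduli 4, 18, 8 are not pairwise coprime, so CRT works modulo lcm(m_i) when all pairwise compatibility conditions hold.
Pairwise compatibility: gcd(m_i, m_j) must divide a_i - a_j for every pair.
Merge one congruence at a time:
  Start: x ≡ 2 (mod 4).
  Combine with x ≡ 4 (mod 18): gcd(4, 18) = 2; 4 - 2 = 2, which IS divisible by 2, so compatible.
    Write x = 2 + 4·t and substitute into x ≡ 4 (mod 18): 4·t ≡ 4 − 2 = 2 (mod 18).
    Divide the congruence (and modulus) by g = 2: 2·t ≡ 1 (mod 9).
    The inverse of 2 mod 9 is 5 (since 2·5 = 10 = 1·9 + 1), so t ≡ 5·1 = 5 ≡ 5 (mod 9).
    Then x = 2 + 4·5 = 22, valid modulo lcm(4, 18) = 36: x ≡ 22 (mod 36).
  Combine with x ≡ 2 (mod 8): gcd(36, 8) = 4; 2 - 22 = -20, which IS divisible by 4, so compatible.
    Write x = 22 + 36·t and substitute into x ≡ 2 (mod 8): 36·t ≡ 2 − 22 = -20 (mod 8).
    Divide the congruence (and modulus) by g = 4: 9·t ≡ -5 (mod 2).
    Reduce coefficients mod 2: 1·t ≡ 1 (mod 2).
    So t ≡ 1 (mod 2).
    Then x = 22 + 36·1 = 58, valid modulo lcm(36, 8) = 72: x ≡ 58 (mod 72).
Verify: 58 mod 4 = 2, 58 mod 18 = 4, 58 mod 8 = 2.

x ≡ 58 (mod 72).


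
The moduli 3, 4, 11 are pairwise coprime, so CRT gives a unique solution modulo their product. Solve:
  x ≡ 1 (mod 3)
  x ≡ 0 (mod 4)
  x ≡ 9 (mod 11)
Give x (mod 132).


Moduli 3, 4, 11 are pairwise coprime; by CRT there is a unique solution modulo M = 3 · 4 · 11 = 132.
Solve pairwise, accumulating the modulus:
  Start with x ≡ 1 (mod 3).
  Combine with x ≡ 0 (mod 4): since gcd(3, 4) = 1, we get a unique residue mod 12.
    Write x = 1 + 3·t and substitute into x ≡ 0 (mod 4): 3·t ≡ 0 − 1 = -1 (mod 4).
    Reduce coefficients mod 4: 3·t ≡ 3 (mod 4).
    The inverse of 3 mod 4 is 3 (since 3·3 = 9 = 2·4 + 1), so t ≡ 3·3 = 9 ≡ 1 (mod 4).
    Then x = 1 + 3·1 = 4, valid modulo lcm(3, 4) = 12: x ≡ 4 (mod 12).
  Combine with x ≡ 9 (mod 11): since gcd(12, 11) = 1, we get a unique residue mod 132.
    Write x = 4 + 12·t and substitute into x ≡ 9 (mod 11): 12·t ≡ 9 − 4 = 5 (mod 11).
    Reduce coefficients mod 11: 1·t ≡ 5 (mod 11).
    So t ≡ 5 (mod 11).
    Then x = 4 + 12·5 = 64, valid modulo lcm(12, 11) = 132: x ≡ 64 (mod 132).
Verify: 64 mod 3 = 1 ✓, 64 mod 4 = 0 ✓, 64 mod 11 = 9 ✓.

x ≡ 64 (mod 132).


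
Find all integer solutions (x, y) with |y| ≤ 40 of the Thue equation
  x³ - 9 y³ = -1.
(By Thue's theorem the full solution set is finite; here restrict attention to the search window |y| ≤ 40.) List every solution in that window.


The equation is x³ - 9y³ = -1. For fixed y, x³ = 9·y³ − 1, so a solution requires the RHS to be a perfect cube.
Strategy: iterate y from -40 to 40, compute RHS = 9·y³ − 1, and check whether it is a (positive or negative) perfect cube.
Check small values of y:
  y = 0: RHS = -1 = (-1)³ ⇒ x = -1 works.
  y = 1: RHS = 8 = (2)³ ⇒ x = 2 works.
  y = -1: RHS = -10 is not a perfect cube.
  y = 2: RHS = 71 is not a perfect cube.
  y = -2: RHS = -73 is not a perfect cube.
  y = 3: RHS = 242 is not a perfect cube.
  y = -3: RHS = -244 is not a perfect cube.
Continuing the search up to |y| = 40 finds no further solutions beyond those listed.
Collected solutions: (-1, 0), (2, 1).

Solutions (with |y| ≤ 40): (-1, 0), (2, 1).


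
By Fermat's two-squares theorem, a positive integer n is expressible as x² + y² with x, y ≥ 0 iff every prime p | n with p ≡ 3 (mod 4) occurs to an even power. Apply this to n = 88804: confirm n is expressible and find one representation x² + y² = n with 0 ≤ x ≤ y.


Step 1: Factor n = 88804 = 2^2 · 149^2.
Step 2: Check the mod-4 condition on each prime factor: 2 = 2 (special); 149 ≡ 1 (mod 4), exponent 2.
All primes ≡ 3 (mod 4) appear to even exponent (or don't appear), so by the two-squares theorem n IS expressible as a sum of two squares.
Step 3: Build a representation. Group n = k² · m with k = 2 and m = 149 · 149 = 22201 (a product of primes ≡ 1 (mod 4)); a representation of m scales to one of n via (k·x)² + (k·y)² = k²(x² + y²). Each prime p ≡ 1 (mod 4) is itself a sum of two squares; find a² by testing p − a² for a perfect square:
  149: 149 − 1² = 148, 149 − 2² = 145, 149 − 3² = 140, 149 − 4² = 133, 149 − 5² = 124, 149 − 6² = 113, 149 − 7² = 100 = 10² ⇒ 149 = 7² + 10².
  Combine using the Brahmagupta–Fibonacci identity (a² + b²)(c² + d²) = (ac − bd)² + (ad + bc)² = (ac + bd)² + (ad − bc)²:
  149 · 149 = 22201: from (7² + 10²)(7² + 10²), take (7·7 − 10·10, 7·10 + 10·7) = (49 − 100, 70 + 70) = (-51, 140); dropping signs (only squares matter) gives (51, 140); check 51² + 140² = 2601 + 19600 = 22201 ✓.
  Scale by k = 2: (2·51, 2·140) = (102, 280).
Step 4: Order so x ≤ y and verify: 102² + 280² = 10404 + 78400 = 88804 = n. ✓

n = 88804 = 102² + 280² (one valid representation with x ≤ y).


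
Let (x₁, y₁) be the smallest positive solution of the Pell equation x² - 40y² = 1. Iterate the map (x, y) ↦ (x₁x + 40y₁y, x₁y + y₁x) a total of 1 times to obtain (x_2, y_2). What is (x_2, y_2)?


Step 1: Find the fundamental solution (x₁, y₁) of x² - 40y² = 1.
  Expand √40 as a continued fraction. a₀ = ⌊√40⌋ = 6; iterate m_{k+1} = d_k·a_k − m_k, d_{k+1} = (40 − m_{k+1}²)/d_k, a_{k+1} = ⌊(a₀ + m_{k+1})/d_{k+1}⌋ (starting m₀ = 0, d₀ = 1), with convergents p_k = a_k·p_{k-1} + p_{k-2}, q_k = a_k·q_{k-1} + q_{k-2} (p₋₁ = 1, q₋₁ = 0):
  k = 0: a₀ = 6; p₀/q₀ = 6/1; p₀² − 40·q₀² = 36 − 40 = -4.
  k = 1: m = 6, d = 4, a = ⌊(6 + 6)/4⌋ = 3; p/q = (3·6 + 1)/(3·1 + 0) = 19/3; p² − 40·q² = 361 − 360 = 1.
  The first convergent with p² − 40·q² = 1 gives the fundamental solution (x₁, y₁) = (19, 3).
Step 2: Apply the recurrence (x_{n+1}, y_{n+1}) = (x₁x_n + 40y₁y_n, x₁y_n + y₁x_n) repeatedly.
  From (x_1, y_1) = (19, 3): x_2 = 19·19 + 40·3·3 = 721; y_2 = 19·3 + 3·19 = 114.
Step 3: Verify x_2² - 40·y_2² = 519841 - 519840 = 1 (should be 1). ✓

(x_1, y_1) = (19, 3); (x_2, y_2) = (721, 114).


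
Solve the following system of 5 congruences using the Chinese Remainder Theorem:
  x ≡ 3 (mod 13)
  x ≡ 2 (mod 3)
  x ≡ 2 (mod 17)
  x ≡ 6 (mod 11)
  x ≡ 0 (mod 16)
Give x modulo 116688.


Product of moduli M = 13 · 3 · 17 · 11 · 16 = 116688.
Merge one congruence at a time:
  Start: x ≡ 3 (mod 13).
  Combine with x ≡ 2 (mod 3); new modulus lcm = 39.
    Write x = 3 + 13·t and substitute into x ≡ 2 (mod 3): 13·t ≡ 2 − 3 = -1 (mod 3).
    Reduce coefficients mod 3: 1·t ≡ 2 (mod 3).
    So t ≡ 2 (mod 3).
    Then x = 3 + 13·2 = 29, valid modulo lcm(13, 3) = 39: x ≡ 29 (mod 39).
  Combine with x ≡ 2 (mod 17); new modulus lcm = 663.
    Write x = 29 + 39·t and substitute into x ≡ 2 (mod 17): 39·t ≡ 2 − 29 = -27 (mod 17).
    Reduce coefficients mod 17: 5·t ≡ 7 (mod 17).
    The inverse of 5 mod 17 is 7 (since 5·7 = 35 = 2·17 + 1), so t ≡ 7·7 = 49 ≡ 15 (mod 17).
    Then x = 29 + 39·15 = 614, valid modulo lcm(39, 17) = 663: x ≡ 614 (mod 663).
  Combine with x ≡ 6 (mod 11); new modulus lcm = 7293.
    Write x = 614 + 663·t and substitute into x ≡ 6 (mod 11): 663·t ≡ 6 − 614 = -608 (mod 11).
    Reduce coefficients mod 11: 3·t ≡ 8 (mod 11).
    The inverse of 3 mod 11 is 4 (since 3·4 = 12 = 1·11 + 1), so t ≡ 4·8 = 32 ≡ 10 (mod 11).
    Then x = 614 + 663·10 = 7244, valid modulo lcm(663, 11) = 7293: x ≡ 7244 (mod 7293).
  Combine with x ≡ 0 (mod 16); new modulus lcm = 116688.
    Write x = 7244 + 7293·t and substitute into x ≡ 0 (mod 16): 7293·t ≡ 0 − 7244 = -7244 (mod 16).
    Reduce coefficients mod 16: 13·t ≡ 4 (mod 16).
    The inverse of 13 mod 16 is 5 (since 13·5 = 65 = 4·16 + 1), so t ≡ 5·4 = 20 ≡ 4 (mod 16).
    Then x = 7244 + 7293·4 = 36416, valid modulo lcm(7293, 16) = 116688: x ≡ 36416 (mod 116688).
Verify against each original: 36416 mod 13 = 3, 36416 mod 3 = 2, 36416 mod 17 = 2, 36416 mod 11 = 6, 36416 mod 16 = 0.

x ≡ 36416 (mod 116688).
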